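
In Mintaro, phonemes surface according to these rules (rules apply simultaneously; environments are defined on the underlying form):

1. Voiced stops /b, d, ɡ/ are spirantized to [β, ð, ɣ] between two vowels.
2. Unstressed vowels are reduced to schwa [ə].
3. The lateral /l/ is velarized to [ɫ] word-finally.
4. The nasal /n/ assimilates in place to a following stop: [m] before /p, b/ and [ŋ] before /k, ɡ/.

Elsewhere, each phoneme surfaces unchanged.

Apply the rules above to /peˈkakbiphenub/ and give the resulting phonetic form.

/p/ (word-initial): no rule targets it → [p].
/e/ meets the environment for rule 2 (in an unstressed syllable) → [ə].
/k/ stays [k].
/a/ (between /k/ and /k/) fails the environment for rule 2, so it stays [a].
/k/ stays [k].
/b/ (between /k/ and /i/) fails the environment for rule 1, so it stays [b].
Rule 2 applies to /i/ (between /b/ and /p/: in an unstressed syllable) → [ə].
/p/ stays [p].
/h/ stays [h].
/e/ (between /h/ and /n/): in an unstressed syllable, so rule 2 applies → [ə].
/n/ — between /e/ and /u/; rule 4 does not apply here → [n].
/u/ (between /n/ and /b/): in an unstressed syllable, so rule 2 applies → [ə].
/b/ — word-final; rule 1 does not apply here → [b].

[pəˈkakbəphənəb]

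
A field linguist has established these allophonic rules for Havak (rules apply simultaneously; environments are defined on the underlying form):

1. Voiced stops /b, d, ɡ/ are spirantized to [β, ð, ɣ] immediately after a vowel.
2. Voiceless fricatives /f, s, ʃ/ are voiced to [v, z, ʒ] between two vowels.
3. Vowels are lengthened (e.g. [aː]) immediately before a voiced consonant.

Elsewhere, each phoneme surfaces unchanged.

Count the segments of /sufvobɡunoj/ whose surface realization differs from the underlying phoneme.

4

Segments that undergo a rule: /o/ → [oː] (rule 3); /b/ → [β] (rule 1); /u/ → [uː] (rule 3); /o/ → [oː] (rule 3).
All other segments surface unchanged.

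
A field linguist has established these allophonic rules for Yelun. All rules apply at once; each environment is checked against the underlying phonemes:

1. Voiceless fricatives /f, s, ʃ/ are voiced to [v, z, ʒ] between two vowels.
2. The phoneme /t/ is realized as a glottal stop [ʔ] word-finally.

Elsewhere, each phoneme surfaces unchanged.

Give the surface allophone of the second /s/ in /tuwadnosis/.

[s]

/s/ — word-final; rule 1 does not apply here → [s].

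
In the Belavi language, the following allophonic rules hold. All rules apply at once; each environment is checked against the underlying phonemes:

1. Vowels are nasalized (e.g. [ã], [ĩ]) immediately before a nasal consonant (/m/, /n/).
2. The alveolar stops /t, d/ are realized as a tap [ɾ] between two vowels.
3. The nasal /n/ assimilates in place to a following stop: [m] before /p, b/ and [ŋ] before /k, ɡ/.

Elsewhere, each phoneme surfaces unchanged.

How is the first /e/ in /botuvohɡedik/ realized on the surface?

[e]

/e/ (between /ɡ/ and /d/) fails the environment for rule 1, so it stays [e].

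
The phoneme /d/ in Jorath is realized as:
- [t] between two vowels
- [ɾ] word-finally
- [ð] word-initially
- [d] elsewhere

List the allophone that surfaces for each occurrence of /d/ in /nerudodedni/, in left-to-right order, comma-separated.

[t], [t], [d]

Occurrence 1 (position 5): between two vowels → [t].
Occurrence 2 (position 7): between two vowels → [t].
Occurrence 3 (position 9): no conditioning environment matches → elsewhere allophone [d].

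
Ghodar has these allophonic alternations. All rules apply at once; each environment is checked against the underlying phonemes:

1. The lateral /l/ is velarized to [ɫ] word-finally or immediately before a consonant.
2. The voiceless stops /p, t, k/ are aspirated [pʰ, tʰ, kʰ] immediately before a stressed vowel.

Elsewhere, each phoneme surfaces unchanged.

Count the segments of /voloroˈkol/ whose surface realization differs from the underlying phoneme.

2

Segments that undergo a rule: /k/ → [kʰ] (rule 2); /l/ → [ɫ] (rule 1).
All other segments surface unchanged.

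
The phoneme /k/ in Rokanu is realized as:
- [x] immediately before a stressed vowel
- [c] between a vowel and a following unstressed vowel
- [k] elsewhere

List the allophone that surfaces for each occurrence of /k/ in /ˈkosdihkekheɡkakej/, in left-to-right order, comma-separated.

Occurrence 1 (position 1): immediately before a stressed vowel → [x].
Occurrence 2 (position 7): no conditioning environment matches → elsewhere allophone [k].
Occurrence 3 (position 9): no conditioning environment matches → elsewhere allophone [k].
Occurrence 4 (position 13): no conditioning environment matches → elsewhere allophone [k].
Occurrence 5 (position 15): between a vowel and a following unstressed vowel → [c].

[x], [k], [k], [k], [c]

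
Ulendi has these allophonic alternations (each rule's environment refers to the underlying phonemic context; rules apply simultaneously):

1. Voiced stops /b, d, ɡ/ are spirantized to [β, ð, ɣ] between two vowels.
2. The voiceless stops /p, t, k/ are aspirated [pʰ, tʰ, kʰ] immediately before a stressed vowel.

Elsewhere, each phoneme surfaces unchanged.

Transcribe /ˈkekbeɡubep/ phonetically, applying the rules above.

/k/ (word-initial): immediately before a stressed vowel, so rule 2 applies → [kʰ].
/e/ (between /k/ and /k/) is unaffected → [e].
/k/ (between /e/ and /b/) is in the target of rule 2 but the environment (immediately before a stressed vowel) is not met → [k].
/b/ (between /k/ and /e/) is in the target of rule 1 but the environment (between two vowels) is not met → [b].
/e/ stays [e].
/ɡ/ (between /e/ and /u/): between two vowels, so rule 1 applies → [ɣ].
/u/ (between /ɡ/ and /b/): no rule targets it → [u].
/b/ — between /u/ and /e/, between two vowels — surfaces as [β] (rule 1).
/e/ stays [e].
/p/ (word-final): rule 2 targets it, but not immediately before a stressed vowel → unchanged [p].

[ˈkʰekbeɣuβep]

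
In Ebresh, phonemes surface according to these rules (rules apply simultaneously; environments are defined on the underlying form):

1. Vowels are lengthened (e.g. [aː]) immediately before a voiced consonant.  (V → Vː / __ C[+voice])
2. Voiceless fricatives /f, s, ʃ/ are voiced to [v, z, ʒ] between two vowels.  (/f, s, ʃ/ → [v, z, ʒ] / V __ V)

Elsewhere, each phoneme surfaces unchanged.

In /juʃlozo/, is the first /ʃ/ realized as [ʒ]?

/ʃ/ — between /u/ and /l/; rule 2 does not apply here → [ʃ].
The actual realization is [ʃ], not [ʒ].

No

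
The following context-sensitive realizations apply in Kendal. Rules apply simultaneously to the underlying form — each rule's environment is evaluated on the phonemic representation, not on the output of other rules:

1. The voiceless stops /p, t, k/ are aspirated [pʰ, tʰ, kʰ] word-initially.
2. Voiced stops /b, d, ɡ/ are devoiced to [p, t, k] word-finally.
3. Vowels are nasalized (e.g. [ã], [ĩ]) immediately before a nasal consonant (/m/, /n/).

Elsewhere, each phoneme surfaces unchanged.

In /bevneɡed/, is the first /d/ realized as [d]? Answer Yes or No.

/d/ (word-final) occurs word-finally → [t] by rule 2.
The actual realization is [t], not [d].

No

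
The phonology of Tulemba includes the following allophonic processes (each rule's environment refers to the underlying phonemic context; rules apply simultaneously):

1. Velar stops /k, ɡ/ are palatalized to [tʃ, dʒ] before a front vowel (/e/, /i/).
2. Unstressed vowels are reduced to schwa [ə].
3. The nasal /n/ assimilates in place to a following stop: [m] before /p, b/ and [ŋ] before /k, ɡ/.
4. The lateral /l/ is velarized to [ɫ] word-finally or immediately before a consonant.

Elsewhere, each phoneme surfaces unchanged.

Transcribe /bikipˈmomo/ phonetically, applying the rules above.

[bətʃəpˈmomə]

/b/ stays [b].
/i/ — between /b/ and /k/, in an unstressed syllable — surfaces as [ə] (rule 2).
Rule 1 applies to /k/ (between /i/ and /i/: before a front vowel) → [tʃ].
Rule 2 applies to /i/ (between /k/ and /p/: in an unstressed syllable) → [ə].
/p/ (between /i/ and /m/): no rule targets it → [p].
/m/ (between /p/ and /o/) is unaffected → [m].
/o/ — between /m/ and /m/; rule 2 does not apply here → [o].
/m/ — not in any rule's target class → [m].
Rule 2 applies to /o/ (word-final: in an unstressed syllable) → [ə].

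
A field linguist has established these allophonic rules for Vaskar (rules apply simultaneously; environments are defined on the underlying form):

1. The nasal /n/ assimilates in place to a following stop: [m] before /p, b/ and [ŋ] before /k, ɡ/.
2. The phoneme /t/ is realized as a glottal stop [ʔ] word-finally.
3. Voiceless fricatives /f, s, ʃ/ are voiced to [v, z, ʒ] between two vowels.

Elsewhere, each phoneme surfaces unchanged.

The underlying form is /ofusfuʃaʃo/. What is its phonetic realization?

[ovusfuʒaʒo]

/o/ — not in any rule's target class → [o].
Rule 3 applies to /f/ (between /o/ and /u/: between two vowels) → [v].
/u/ (between /f/ and /s/): no rule targets it → [u].
/s/ (between /u/ and /f/): rule 3 targets it, but not between two vowels → unchanged [s].
/f/ (between /s/ and /u/): rule 3 targets it, but not between two vowels → unchanged [f].
/u/ (between /f/ and /ʃ/) is unaffected → [u].
/ʃ/ — between /u/ and /a/, between two vowels — surfaces as [ʒ] (rule 3).
/a/ stays [a].
/ʃ/ — between /a/ and /o/, between two vowels — surfaces as [ʒ] (rule 3).
/o/ stays [o].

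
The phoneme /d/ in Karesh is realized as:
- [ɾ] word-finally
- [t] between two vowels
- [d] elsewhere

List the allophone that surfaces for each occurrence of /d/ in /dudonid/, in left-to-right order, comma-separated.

[d], [t], [ɾ]

Occurrence 1 (position 1): no conditioning environment matches → elsewhere allophone [d].
Occurrence 2 (position 3): between two vowels → [t].
Occurrence 3 (position 7): word-finally → [ɾ].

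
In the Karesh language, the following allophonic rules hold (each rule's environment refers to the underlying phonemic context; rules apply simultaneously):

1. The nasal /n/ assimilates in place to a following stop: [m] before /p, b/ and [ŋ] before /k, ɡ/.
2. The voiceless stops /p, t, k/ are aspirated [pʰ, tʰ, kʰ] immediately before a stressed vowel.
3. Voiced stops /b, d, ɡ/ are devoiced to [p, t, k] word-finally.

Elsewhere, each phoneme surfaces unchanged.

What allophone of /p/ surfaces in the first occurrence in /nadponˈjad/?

/p/ — between /d/ and /o/; rule 2 does not apply here → [p].

[p]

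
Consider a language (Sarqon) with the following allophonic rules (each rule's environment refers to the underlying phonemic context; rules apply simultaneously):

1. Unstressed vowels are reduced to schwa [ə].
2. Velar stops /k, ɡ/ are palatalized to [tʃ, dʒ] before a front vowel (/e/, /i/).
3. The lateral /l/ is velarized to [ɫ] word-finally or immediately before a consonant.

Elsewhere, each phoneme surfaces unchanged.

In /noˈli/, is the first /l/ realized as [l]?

/l/ — between /o/ and /i/; rule 3 does not apply here → [l].
The actual realization is [l], which matches [l].

Yes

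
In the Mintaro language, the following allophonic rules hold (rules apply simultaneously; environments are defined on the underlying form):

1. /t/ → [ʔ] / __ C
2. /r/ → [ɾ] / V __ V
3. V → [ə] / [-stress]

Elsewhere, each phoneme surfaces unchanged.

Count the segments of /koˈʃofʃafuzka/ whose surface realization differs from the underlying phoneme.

4

Segments that undergo a rule: /o/ → [ə] (rule 3); /a/ → [ə] (rule 3); /u/ → [ə] (rule 3); /a/ → [ə] (rule 3).
All other segments surface unchanged.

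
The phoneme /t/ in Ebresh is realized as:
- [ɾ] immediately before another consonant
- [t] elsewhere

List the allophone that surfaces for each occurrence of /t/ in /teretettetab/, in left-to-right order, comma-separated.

Occurrence 1 (position 1): no conditioning environment matches → elsewhere allophone [t].
Occurrence 2 (position 5): no conditioning environment matches → elsewhere allophone [t].
Occurrence 3 (position 7): immediately before another consonant → [ɾ].
Occurrence 4 (position 8): no conditioning environment matches → elsewhere allophone [t].
Occurrence 5 (position 10): no conditioning environment matches → elsewhere allophone [t].

[t], [t], [ɾ], [t], [t]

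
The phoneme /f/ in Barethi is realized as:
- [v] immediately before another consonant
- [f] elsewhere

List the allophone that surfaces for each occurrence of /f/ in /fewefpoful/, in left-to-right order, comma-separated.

[f], [v], [f]

Occurrence 1 (position 1): no conditioning environment matches → elsewhere allophone [f].
Occurrence 2 (position 5): immediately before another consonant → [v].
Occurrence 3 (position 8): no conditioning environment matches → elsewhere allophone [f].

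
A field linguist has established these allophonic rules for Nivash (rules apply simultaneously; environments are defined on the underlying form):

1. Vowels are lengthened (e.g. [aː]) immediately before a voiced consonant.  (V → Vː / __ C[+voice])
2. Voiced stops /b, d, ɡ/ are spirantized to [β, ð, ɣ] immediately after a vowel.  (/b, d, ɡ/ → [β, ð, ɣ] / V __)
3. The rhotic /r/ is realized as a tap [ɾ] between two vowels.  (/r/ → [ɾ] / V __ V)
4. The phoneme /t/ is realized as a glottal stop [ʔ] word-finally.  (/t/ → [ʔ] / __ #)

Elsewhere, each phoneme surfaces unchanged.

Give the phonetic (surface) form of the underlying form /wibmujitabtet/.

/w/ (word-initial): no rule targets it → [w].
/i/ (between /w/ and /b/) occurs before a voiced consonant → [iː] by rule 1.
/b/ (between /i/ and /m/): immediately after a vowel, so rule 2 applies → [β].
/m/ (between /b/ and /u/) is unaffected → [m].
/u/ (between /m/ and /j/) occurs before a voiced consonant → [uː] by rule 1.
/j/ stays [j].
/i/ (between /j/ and /t/) is in the target of rule 1 but the environment (before a voiced consonant) is not met → [i].
/t/ (between /i/ and /a/) fails the environment for rule 4, so it stays [t].
/a/ (between /t/ and /b/): before a voiced consonant, so rule 1 applies → [aː].
/b/ — between /a/ and /t/, immediately after a vowel — surfaces as [β] (rule 2).
/t/ (between /b/ and /e/) is in the target of rule 4 but the environment (word-finally) is not met → [t].
/e/ (between /t/ and /t/): rule 1 targets it, but not before a voiced consonant → unchanged [e].
/t/ (word-final): word-finally, so rule 4 applies → [ʔ].

[wiːβmuːjitaːβteʔ]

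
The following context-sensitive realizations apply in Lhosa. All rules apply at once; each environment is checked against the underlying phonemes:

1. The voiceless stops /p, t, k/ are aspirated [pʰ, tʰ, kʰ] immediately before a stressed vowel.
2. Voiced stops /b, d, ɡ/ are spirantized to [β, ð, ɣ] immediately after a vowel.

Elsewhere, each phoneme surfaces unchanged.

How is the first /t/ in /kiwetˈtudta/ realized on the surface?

/t/ — between /e/ and /t/; rule 1 does not apply here → [t].

[t]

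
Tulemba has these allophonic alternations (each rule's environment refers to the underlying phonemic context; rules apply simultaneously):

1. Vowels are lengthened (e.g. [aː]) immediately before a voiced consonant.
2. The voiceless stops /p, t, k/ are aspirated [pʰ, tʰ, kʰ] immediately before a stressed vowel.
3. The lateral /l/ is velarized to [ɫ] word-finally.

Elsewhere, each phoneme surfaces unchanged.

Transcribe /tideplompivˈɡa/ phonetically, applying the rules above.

/t/ (word-initial) fails the environment for rule 2, so it stays [t].
/i/ (between /t/ and /d/) occurs before a voiced consonant → [iː] by rule 1.
/d/ — not in any rule's target class → [d].
/e/ (between /d/ and /p/) is in the target of rule 1 but the environment (before a voiced consonant) is not met → [e].
/p/ (between /e/ and /l/): rule 2 targets it, but not immediately before a stressed vowel → unchanged [p].
/l/ (between /p/ and /o/): rule 3 targets it, but not word-finally → unchanged [l].
Rule 1 applies to /o/ (between /l/ and /m/: before a voiced consonant) → [oː].
/m/ — not in any rule's target class → [m].
/p/ — between /m/ and /i/; rule 2 does not apply here → [p].
Rule 1 applies to /i/ (between /p/ and /v/: before a voiced consonant) → [iː].
/v/ — not in any rule's target class → [v].
/ɡ/ (between /v/ and /a/): no rule targets it → [ɡ].
/a/ (word-final) is in the target of rule 1 but the environment (before a voiced consonant) is not met → [a].

[tiːdeploːmpiːvˈɡa]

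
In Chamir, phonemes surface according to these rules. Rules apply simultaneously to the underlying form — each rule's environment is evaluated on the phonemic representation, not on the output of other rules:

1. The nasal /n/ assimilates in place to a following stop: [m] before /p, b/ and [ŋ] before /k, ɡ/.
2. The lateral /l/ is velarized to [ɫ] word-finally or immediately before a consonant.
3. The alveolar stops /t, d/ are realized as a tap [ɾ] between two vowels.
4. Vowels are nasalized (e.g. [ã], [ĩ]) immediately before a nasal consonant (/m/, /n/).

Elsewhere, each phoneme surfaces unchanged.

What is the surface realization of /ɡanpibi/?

[ɡãmpibi]

/ɡ/ (word-initial): no rule targets it → [ɡ].
/a/ — between /ɡ/ and /n/, before a nasal consonant — surfaces as [ã] (rule 4).
/n/ meets the environment for rule 1 (before a labial or velar stop) → [m].
/p/ (between /n/ and /i/) is unaffected → [p].
/i/ (between /p/ and /b/) fails the environment for rule 4, so it stays [i].
/b/ — not in any rule's target class → [b].
/i/ (word-final): rule 4 targets it, but not before a nasal consonant → unchanged [i].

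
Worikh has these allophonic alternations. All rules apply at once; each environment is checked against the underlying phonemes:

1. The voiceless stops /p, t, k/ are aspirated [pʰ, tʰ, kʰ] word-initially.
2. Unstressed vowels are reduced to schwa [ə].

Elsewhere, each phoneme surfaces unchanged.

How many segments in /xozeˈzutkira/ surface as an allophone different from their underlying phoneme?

4

Segments that undergo a rule: /o/ → [ə] (rule 2); /e/ → [ə] (rule 2); /i/ → [ə] (rule 2); /a/ → [ə] (rule 2).
All other segments surface unchanged.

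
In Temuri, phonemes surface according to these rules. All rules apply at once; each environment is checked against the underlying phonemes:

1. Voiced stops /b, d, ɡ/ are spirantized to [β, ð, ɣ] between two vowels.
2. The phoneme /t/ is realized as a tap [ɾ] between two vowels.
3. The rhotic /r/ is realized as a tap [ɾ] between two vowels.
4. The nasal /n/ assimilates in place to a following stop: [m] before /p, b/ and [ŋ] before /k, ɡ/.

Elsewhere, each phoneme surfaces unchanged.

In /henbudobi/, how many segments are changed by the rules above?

3

Segments that undergo a rule: /n/ → [m] (rule 4); /d/ → [ð] (rule 1); /b/ → [β] (rule 1).
All other segments surface unchanged.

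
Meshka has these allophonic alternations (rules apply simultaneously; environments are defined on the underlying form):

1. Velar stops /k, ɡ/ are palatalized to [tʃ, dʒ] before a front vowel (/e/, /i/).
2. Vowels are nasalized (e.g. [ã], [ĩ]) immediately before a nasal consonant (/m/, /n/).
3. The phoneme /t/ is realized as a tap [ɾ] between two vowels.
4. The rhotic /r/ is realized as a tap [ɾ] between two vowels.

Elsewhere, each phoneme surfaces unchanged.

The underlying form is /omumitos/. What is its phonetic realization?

/o/ (word-initial): before a nasal consonant, so rule 2 applies → [õ].
/m/ — not in any rule's target class → [m].
/u/ (between /m/ and /m/): before a nasal consonant, so rule 2 applies → [ũ].
/m/ (between /u/ and /i/) is unaffected → [m].
/i/ (between /m/ and /t/) fails the environment for rule 2, so it stays [i].
/t/ — between /i/ and /o/, between two vowels — surfaces as [ɾ] (rule 3).
/o/ (between /t/ and /s/) is in the target of rule 2 but the environment (before a nasal consonant) is not met → [o].
/s/ (word-final): no rule targets it → [s].

[õmũmiɾos]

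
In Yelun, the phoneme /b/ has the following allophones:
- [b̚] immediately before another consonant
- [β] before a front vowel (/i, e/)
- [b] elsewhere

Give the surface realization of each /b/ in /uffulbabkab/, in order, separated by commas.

[b], [b̚], [b]

Occurrence 1 (position 6): no conditioning environment matches → elsewhere allophone [b].
Occurrence 2 (position 8): immediately before another consonant → [b̚].
Occurrence 3 (position 11): no conditioning environment matches → elsewhere allophone [b].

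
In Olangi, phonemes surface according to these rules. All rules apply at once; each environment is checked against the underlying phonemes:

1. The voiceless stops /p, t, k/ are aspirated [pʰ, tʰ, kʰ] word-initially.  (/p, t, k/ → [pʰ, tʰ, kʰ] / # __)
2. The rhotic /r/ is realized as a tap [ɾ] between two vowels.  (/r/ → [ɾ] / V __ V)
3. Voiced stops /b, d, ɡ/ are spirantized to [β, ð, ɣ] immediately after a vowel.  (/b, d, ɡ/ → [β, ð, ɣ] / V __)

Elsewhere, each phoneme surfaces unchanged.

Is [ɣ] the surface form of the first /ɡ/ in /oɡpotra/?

Yes

/ɡ/ (between /o/ and /p/) occurs immediately after a vowel → [ɣ] by rule 3.
The actual realization is [ɣ], which matches [ɣ].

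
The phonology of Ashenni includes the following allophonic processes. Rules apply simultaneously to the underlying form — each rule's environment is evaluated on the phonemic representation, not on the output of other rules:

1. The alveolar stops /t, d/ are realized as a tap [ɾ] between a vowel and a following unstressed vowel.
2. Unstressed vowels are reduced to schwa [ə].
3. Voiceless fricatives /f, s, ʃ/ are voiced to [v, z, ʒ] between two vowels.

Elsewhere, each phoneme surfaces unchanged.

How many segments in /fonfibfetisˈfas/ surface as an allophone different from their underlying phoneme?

5

Segments that undergo a rule: /o/ → [ə] (rule 2); /i/ → [ə] (rule 2); /e/ → [ə] (rule 2); /t/ → [ɾ] (rule 1); /i/ → [ə] (rule 2).
All other segments surface unchanged.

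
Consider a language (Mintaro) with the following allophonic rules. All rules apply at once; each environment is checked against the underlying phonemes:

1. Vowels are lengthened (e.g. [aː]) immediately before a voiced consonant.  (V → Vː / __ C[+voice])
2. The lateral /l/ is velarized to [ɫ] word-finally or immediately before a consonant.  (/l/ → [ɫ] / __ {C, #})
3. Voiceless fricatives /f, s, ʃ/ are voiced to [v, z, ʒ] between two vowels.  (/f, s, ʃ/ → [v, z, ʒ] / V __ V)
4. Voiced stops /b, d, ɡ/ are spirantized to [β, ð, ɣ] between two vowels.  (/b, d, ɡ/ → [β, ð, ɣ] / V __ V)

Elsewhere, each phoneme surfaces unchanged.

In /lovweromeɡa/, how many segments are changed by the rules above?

5

Segments that undergo a rule: /o/ → [oː] (rule 1); /e/ → [eː] (rule 1); /o/ → [oː] (rule 1); /e/ → [eː] (rule 1); /ɡ/ → [ɣ] (rule 4).
All other segments surface unchanged.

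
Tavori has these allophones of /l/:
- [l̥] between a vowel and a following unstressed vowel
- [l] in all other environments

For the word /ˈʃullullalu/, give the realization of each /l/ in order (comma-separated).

Occurrence 1 (position 3): no conditioning environment matches → elsewhere allophone [l].
Occurrence 2 (position 4): no conditioning environment matches → elsewhere allophone [l].
Occurrence 3 (position 6): no conditioning environment matches → elsewhere allophone [l].
Occurrence 4 (position 7): no conditioning environment matches → elsewhere allophone [l].
Occurrence 5 (position 9): between a vowel and a following unstressed vowel → [l̥].

[l], [l], [l], [l], [l̥]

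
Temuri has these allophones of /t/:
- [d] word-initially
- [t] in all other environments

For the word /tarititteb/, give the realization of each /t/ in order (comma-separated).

Occurrence 1 (position 1): word-initially → [d].
Occurrence 2 (position 5): no conditioning environment matches → elsewhere allophone [t].
Occurrence 3 (position 7): no conditioning environment matches → elsewhere allophone [t].
Occurrence 4 (position 8): no conditioning environment matches → elsewhere allophone [t].

[d], [t], [t], [t]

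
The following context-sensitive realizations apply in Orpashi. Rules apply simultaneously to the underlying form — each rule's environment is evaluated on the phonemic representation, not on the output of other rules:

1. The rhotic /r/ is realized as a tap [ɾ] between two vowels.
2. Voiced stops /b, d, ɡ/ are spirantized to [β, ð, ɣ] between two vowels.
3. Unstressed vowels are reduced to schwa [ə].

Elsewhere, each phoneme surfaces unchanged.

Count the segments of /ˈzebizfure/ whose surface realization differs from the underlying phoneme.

5

Segments that undergo a rule: /b/ → [β] (rule 2); /i/ → [ə] (rule 3); /u/ → [ə] (rule 3); /r/ → [ɾ] (rule 1); /e/ → [ə] (rule 3).
All other segments surface unchanged.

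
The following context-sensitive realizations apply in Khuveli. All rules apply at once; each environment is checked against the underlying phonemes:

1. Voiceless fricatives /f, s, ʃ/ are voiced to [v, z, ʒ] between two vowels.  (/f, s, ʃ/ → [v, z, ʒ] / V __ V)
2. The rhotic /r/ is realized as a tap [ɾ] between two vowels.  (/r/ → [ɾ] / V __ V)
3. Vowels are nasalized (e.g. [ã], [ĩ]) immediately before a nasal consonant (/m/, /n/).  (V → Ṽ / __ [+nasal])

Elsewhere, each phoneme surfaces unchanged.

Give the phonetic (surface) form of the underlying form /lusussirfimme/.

/l/ — not in any rule's target class → [l].
/u/ (between /l/ and /s/): rule 3 targets it, but not before a nasal consonant → unchanged [u].
/s/ (between /u/ and /u/) occurs between two vowels → [z] by rule 1.
/u/ (between /s/ and /s/) fails the environment for rule 3, so it stays [u].
/s/ (between /u/ and /s/) fails the environment for rule 1, so it stays [s].
/s/ (between /s/ and /i/) is in the target of rule 1 but the environment (between two vowels) is not met → [s].
/i/ (between /s/ and /r/): rule 3 targets it, but not before a nasal consonant → unchanged [i].
/r/ (between /i/ and /f/) fails the environment for rule 2, so it stays [r].
/f/ (between /r/ and /i/): rule 1 targets it, but not between two vowels → unchanged [f].
/i/ — between /f/ and /m/, before a nasal consonant — surfaces as [ĩ] (rule 3).
/m/ (between /i/ and /m/): no rule targets it → [m].
/m/ stays [m].
/e/ (word-final): rule 3 targets it, but not before a nasal consonant → unchanged [e].

[luzussirfĩmme]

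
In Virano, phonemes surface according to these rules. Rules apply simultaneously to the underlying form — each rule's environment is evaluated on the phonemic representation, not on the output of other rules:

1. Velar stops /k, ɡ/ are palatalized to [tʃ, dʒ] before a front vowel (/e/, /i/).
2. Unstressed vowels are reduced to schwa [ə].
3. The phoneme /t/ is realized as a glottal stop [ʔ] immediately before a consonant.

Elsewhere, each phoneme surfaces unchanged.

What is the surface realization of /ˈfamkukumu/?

[ˈfamkəkəmə]

/f/ — not in any rule's target class → [f].
/a/ (between /f/ and /m/) is in the target of rule 2 but the environment (in an unstressed syllable) is not met → [a].
/m/ stays [m].
/k/ (between /m/ and /u/) is in the target of rule 1 but the environment (before a front vowel) is not met → [k].
Rule 2 applies to /u/ (between /k/ and /k/: in an unstressed syllable) → [ə].
/k/ (between /u/ and /u/) is in the target of rule 1 but the environment (before a front vowel) is not met → [k].
/u/ (between /k/ and /m/) occurs in an unstressed syllable → [ə] by rule 2.
/m/ — not in any rule's target class → [m].
Rule 2 applies to /u/ (word-final: in an unstressed syllable) → [ə].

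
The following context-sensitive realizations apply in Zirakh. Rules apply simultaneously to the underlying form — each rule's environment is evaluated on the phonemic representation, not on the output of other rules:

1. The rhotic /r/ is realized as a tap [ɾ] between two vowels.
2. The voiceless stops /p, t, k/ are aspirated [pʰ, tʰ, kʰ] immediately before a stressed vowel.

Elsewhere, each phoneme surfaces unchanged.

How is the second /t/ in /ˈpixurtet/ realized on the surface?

[t]

/t/ — word-final; rule 2 does not apply here → [t].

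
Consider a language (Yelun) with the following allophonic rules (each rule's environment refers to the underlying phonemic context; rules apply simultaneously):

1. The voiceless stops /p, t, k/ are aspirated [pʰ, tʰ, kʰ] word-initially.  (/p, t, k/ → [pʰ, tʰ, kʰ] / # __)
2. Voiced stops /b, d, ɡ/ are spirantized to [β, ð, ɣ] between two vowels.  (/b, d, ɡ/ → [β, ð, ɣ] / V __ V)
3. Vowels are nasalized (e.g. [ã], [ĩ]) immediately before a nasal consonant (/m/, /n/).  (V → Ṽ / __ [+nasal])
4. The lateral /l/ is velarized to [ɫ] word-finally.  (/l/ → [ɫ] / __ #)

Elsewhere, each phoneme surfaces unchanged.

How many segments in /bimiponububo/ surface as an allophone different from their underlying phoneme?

Segments that undergo a rule: /i/ → [ĩ] (rule 3); /o/ → [õ] (rule 3); /b/ → [β] (rule 2); /b/ → [β] (rule 2).
All other segments surface unchanged.

4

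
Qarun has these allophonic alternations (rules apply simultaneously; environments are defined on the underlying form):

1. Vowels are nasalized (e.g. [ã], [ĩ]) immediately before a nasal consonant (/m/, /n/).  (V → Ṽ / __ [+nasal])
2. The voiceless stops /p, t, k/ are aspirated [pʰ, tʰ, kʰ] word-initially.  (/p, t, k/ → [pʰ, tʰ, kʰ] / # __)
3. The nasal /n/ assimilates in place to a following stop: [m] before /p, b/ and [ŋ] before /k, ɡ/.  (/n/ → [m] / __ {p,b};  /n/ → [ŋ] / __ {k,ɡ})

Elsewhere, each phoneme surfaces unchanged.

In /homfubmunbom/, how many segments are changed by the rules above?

4

Segments that undergo a rule: /o/ → [õ] (rule 1); /u/ → [ũ] (rule 1); /n/ → [m] (rule 3); /o/ → [õ] (rule 1).
All other segments surface unchanged.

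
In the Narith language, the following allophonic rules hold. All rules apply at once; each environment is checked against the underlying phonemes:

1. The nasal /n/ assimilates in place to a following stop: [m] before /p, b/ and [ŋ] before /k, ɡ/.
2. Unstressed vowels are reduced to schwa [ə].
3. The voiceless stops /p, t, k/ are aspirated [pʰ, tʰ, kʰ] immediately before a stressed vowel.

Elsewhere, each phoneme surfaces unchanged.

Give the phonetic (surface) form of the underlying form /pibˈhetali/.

[pəbˈhetələ]

/p/ — word-initial; rule 3 does not apply here → [p].
/i/ (between /p/ and /b/) occurs in an unstressed syllable → [ə] by rule 2.
/b/ (between /i/ and /h/) is unaffected → [b].
/h/ stays [h].
/e/ — between /h/ and /t/; rule 2 does not apply here → [e].
/t/ — between /e/ and /a/; rule 3 does not apply here → [t].
/a/ (between /t/ and /l/): in an unstressed syllable, so rule 2 applies → [ə].
/l/ (between /a/ and /i/): no rule targets it → [l].
/i/ (word-final) occurs in an unstressed syllable → [ə] by rule 2.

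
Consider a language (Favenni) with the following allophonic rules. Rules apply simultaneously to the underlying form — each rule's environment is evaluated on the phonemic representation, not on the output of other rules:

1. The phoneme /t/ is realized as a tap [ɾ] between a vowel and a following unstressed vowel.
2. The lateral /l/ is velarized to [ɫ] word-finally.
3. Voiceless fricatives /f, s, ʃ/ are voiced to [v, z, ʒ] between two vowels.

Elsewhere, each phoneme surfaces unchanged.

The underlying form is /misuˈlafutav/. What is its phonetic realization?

/m/ stays [m].
/i/ stays [i].
/s/ (between /i/ and /u/): between two vowels, so rule 3 applies → [z].
/u/ (between /s/ and /l/) is unaffected → [u].
/l/ — between /u/ and /a/; rule 2 does not apply here → [l].
/a/ (between /l/ and /f/): no rule targets it → [a].
/f/ meets the environment for rule 3 (between two vowels) → [v].
/u/ — not in any rule's target class → [u].
/t/ (between /u/ and /a/): between a vowel and a following unstressed vowel, so rule 1 applies → [ɾ].
/a/ — not in any rule's target class → [a].
/v/ (word-final): no rule targets it → [v].

[mizuˈlavuɾav]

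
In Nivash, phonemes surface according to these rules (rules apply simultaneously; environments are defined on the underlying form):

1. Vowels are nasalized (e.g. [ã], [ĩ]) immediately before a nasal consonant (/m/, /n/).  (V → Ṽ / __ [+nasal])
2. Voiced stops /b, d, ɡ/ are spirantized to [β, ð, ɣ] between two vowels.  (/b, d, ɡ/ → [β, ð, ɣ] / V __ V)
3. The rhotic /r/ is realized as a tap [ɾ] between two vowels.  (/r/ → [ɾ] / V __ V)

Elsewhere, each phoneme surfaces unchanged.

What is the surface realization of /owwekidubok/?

[owwekiðuβok]

/o/ (word-initial) fails the environment for rule 1, so it stays [o].
/w/ stays [w].
/w/ stays [w].
/e/ — between /w/ and /k/; rule 1 does not apply here → [e].
/k/ — not in any rule's target class → [k].
/i/ (between /k/ and /d/) fails the environment for rule 1, so it stays [i].
/d/ meets the environment for rule 2 (between two vowels) → [ð].
/u/ (between /d/ and /b/): rule 1 targets it, but not before a nasal consonant → unchanged [u].
/b/ (between /u/ and /o/) occurs between two vowels → [β] by rule 2.
/o/ (between /b/ and /k/) fails the environment for rule 1, so it stays [o].
/k/ (word-final) is unaffected → [k].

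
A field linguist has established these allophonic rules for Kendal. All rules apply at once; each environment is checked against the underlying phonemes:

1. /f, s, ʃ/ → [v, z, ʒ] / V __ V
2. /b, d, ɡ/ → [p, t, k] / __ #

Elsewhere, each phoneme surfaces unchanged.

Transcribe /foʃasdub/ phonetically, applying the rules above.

/f/ (word-initial): rule 1 targets it, but not between two vowels → unchanged [f].
/o/ — not in any rule's target class → [o].
/ʃ/ meets the environment for rule 1 (between two vowels) → [ʒ].
/a/ (between /ʃ/ and /s/) is unaffected → [a].
/s/ (between /a/ and /d/) fails the environment for rule 1, so it stays [s].
/d/ (between /s/ and /u/): rule 2 targets it, but not word-finally → unchanged [d].
/u/ (between /d/ and /b/): no rule targets it → [u].
/b/ (word-final) occurs word-finally → [p] by rule 2.

[foʒasdup]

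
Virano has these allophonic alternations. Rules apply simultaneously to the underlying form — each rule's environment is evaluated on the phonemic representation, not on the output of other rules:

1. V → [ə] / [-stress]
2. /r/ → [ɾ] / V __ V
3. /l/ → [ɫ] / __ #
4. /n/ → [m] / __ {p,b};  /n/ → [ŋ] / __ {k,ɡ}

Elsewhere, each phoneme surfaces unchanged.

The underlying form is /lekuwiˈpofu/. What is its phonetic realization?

/l/ (word-initial) is in the target of rule 3 but the environment (word-finally) is not met → [l].
/e/ — between /l/ and /k/, in an unstressed syllable — surfaces as [ə] (rule 1).
/k/ — not in any rule's target class → [k].
Rule 1 applies to /u/ (between /k/ and /w/: in an unstressed syllable) → [ə].
/w/ (between /u/ and /i/): no rule targets it → [w].
/i/ (between /w/ and /p/) occurs in an unstressed syllable → [ə] by rule 1.
/p/ (between /i/ and /o/): no rule targets it → [p].
/o/ (between /p/ and /f/) fails the environment for rule 1, so it stays [o].
/f/ stays [f].
/u/ — word-final, in an unstressed syllable — surfaces as [ə] (rule 1).

[ləkəwəˈpofə]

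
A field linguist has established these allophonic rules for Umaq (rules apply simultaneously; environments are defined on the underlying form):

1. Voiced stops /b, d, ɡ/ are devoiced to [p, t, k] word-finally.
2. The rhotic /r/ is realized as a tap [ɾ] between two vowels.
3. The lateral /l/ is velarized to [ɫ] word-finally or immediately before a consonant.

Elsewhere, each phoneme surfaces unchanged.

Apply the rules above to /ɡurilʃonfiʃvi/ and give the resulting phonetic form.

/ɡ/ (word-initial) is in the target of rule 1 but the environment (word-finally) is not met → [ɡ].
/u/ (between /ɡ/ and /r/): no rule targets it → [u].
/r/ (between /u/ and /i/): between two vowels, so rule 2 applies → [ɾ].
/i/ stays [i].
/l/ (between /i/ and /ʃ/): word-finally or immediately before a consonant, so rule 3 applies → [ɫ].
/ʃ/ (between /l/ and /o/): no rule targets it → [ʃ].
/o/ — not in any rule's target class → [o].
/n/ (between /o/ and /f/): no rule targets it → [n].
/f/ (between /n/ and /i/): no rule targets it → [f].
/i/ — not in any rule's target class → [i].
/ʃ/ — not in any rule's target class → [ʃ].
/v/ (between /ʃ/ and /i/): no rule targets it → [v].
/i/ (word-final) is unaffected → [i].

[ɡuɾiɫʃonfiʃvi]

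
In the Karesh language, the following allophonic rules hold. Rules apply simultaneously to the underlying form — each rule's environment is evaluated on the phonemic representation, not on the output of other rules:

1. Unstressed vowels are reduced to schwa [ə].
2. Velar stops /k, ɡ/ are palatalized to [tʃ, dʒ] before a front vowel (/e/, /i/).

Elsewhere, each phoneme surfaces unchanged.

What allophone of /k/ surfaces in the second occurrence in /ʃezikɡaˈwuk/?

/k/ — word-final; rule 2 does not apply here → [k].

[k]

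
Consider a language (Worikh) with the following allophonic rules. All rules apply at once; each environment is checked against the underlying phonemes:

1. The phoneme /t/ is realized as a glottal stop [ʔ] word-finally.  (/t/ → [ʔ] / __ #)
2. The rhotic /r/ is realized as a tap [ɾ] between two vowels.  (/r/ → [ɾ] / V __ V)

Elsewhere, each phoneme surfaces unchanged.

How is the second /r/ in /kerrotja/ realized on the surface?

/r/ (between /r/ and /o/): rule 2 targets it, but not between two vowels → unchanged [r].

[r]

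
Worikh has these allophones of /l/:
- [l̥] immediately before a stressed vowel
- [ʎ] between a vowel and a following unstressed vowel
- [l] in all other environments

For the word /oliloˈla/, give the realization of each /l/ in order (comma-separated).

Occurrence 1 (position 2): between a vowel and a following unstressed vowel → [ʎ].
Occurrence 2 (position 4): between a vowel and a following unstressed vowel → [ʎ].
Occurrence 3 (position 6): immediately before a stressed vowel → [l̥].

[ʎ], [ʎ], [l̥]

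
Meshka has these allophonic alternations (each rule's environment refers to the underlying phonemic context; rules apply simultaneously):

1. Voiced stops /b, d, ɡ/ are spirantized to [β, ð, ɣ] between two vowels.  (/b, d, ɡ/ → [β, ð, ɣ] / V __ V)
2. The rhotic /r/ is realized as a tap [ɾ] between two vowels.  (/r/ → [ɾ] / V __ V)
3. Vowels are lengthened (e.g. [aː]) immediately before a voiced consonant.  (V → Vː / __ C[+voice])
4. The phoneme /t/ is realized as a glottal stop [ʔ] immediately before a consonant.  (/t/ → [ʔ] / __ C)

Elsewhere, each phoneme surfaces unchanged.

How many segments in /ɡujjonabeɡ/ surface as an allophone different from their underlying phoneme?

5

Segments that undergo a rule: /u/ → [uː] (rule 3); /o/ → [oː] (rule 3); /a/ → [aː] (rule 3); /b/ → [β] (rule 1); /e/ → [eː] (rule 3).
All other segments surface unchanged.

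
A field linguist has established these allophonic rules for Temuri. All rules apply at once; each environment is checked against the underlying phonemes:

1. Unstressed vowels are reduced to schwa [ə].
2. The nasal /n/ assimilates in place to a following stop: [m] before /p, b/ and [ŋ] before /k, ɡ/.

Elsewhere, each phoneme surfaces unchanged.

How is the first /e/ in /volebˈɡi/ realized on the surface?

/e/ meets the environment for rule 1 (in an unstressed syllable) → [ə].

[ə]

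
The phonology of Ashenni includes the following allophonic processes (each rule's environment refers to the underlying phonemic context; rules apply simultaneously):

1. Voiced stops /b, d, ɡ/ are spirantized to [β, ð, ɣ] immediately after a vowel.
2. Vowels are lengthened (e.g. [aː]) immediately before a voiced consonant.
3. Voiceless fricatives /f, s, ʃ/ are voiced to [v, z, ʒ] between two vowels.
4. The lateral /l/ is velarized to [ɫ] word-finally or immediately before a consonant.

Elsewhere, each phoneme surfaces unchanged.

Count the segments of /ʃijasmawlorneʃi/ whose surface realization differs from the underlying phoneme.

Segments that undergo a rule: /i/ → [iː] (rule 2); /a/ → [aː] (rule 2); /o/ → [oː] (rule 2); /ʃ/ → [ʒ] (rule 3).
All other segments surface unchanged.

4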